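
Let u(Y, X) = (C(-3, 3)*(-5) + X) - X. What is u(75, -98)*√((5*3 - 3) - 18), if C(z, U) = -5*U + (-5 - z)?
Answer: 85*I*√6 ≈ 208.21*I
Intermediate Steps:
C(z, U) = -5 - z - 5*U
u(Y, X) = 85 (u(Y, X) = ((-5 - 1*(-3) - 5*3)*(-5) + X) - X = ((-5 + 3 - 15)*(-5) + X) - X = (-17*(-5) + X) - X = (85 + X) - X = 85)
u(75, -98)*√((5*3 - 3) - 18) = 85*√((5*3 - 3) - 18) = 85*√((15 - 3) - 18) = 85*√(12 - 18) = 85*√(-6) = 85*(I*√6) = 85*I*√6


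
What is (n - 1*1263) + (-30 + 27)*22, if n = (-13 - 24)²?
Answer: 40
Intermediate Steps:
n = 1369 (n = (-37)² = 1369)
(n - 1*1263) + (-30 + 27)*22 = (1369 - 1*1263) + (-30 + 27)*22 = (1369 - 1263) - 3*22 = 106 - 66 = 40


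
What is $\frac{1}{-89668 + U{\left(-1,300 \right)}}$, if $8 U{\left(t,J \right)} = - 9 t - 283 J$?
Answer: $- \frac{8}{802235} \approx -9.9721 \cdot 10^{-6}$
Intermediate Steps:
$U{\left(t,J \right)} = - \frac{283 J}{8} - \frac{9 t}{8}$ ($U{\left(t,J \right)} = \frac{- 9 t - 283 J}{8} = \frac{- 283 J - 9 t}{8} = - \frac{283 J}{8} - \frac{9 t}{8}$)
$\frac{1}{-89668 + U{\left(-1,300 \right)}} = \frac{1}{-89668 - \frac{84891}{8}} = \frac{1}{- \frac{802235}{8}} = - \frac{8}{802235}$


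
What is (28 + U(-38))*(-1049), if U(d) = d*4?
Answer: 130076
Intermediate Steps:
U(d) = 4*d
(28 + U(-38))*(-1049) = (28 + 4*(-38))*(-1049) = (28 - 152)*(-1049) = -124*(-1049) = 130076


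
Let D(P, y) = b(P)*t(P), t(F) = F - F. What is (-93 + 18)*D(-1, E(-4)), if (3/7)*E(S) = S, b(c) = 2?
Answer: 0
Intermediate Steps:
t(F) = 0
E(S) = 7*S/3
D(P, y) = 0 (D(P, y) = 2*0 = 0)
(-93 + 18)*D(-1, E(-4)) = (-93 + 18)*0 = -75*0 = 0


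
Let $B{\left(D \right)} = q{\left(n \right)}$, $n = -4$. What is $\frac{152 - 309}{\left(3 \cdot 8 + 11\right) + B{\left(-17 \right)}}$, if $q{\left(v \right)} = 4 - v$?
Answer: $- \frac{157}{43} \approx -3.6512$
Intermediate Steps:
$B{\left(D \right)} = 8$ ($B{\left(D \right)} = 4 - -4 = 4 + 4 = 8$)
$\frac{152 - 309}{\left(3 \cdot 8 + 11\right) + B{\left(-17 \right)}} = \frac{152 - 309}{\left(3 \cdot 8 + 11\right) + 8} = - \frac{157}{\left(24 + 11\right) + 8} = - \frac{157}{35 + 8} = - \frac{157}{43}$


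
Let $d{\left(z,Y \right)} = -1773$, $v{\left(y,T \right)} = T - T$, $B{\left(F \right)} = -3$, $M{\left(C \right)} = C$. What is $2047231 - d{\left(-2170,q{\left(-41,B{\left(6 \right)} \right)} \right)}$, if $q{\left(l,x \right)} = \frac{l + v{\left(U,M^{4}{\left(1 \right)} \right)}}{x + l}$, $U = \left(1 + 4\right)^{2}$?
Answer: $2049004$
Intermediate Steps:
$U = 25$ ($U = 5^{2} = 25$)
$v{\left(y,T \right)} = 0$
$q{\left(l,x \right)} = \frac{l}{l + x}$ ($q{\left(l,x \right)} = \frac{l + 0}{x + l} = \frac{l}{l + x}$)
$2047231 - d{\left(-2170,q{\left(-41,B{\left(6 \right)} \right)} \right)} = 2047231 - -1773 = 2047231 + 1773 = 2049004$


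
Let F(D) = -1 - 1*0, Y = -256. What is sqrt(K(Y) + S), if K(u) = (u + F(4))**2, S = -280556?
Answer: I*sqrt(214507) ≈ 463.15*I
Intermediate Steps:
F(D) = -1 (F(D) = -1 + 0 = -1)
K(u) = (-1 + u)**2 (K(u) = (u - 1)**2 = (-1 + u)**2)
sqrt(K(Y) + S) = sqrt((-1 - 256)**2 - 280556) = sqrt((-257)**2 - 280556) = sqrt(66049 - 280556) = sqrt(-214507) = I*sqrt(214507)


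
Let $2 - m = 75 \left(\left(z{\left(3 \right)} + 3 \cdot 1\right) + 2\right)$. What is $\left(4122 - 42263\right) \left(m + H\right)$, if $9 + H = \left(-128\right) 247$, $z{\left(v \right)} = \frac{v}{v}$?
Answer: $1223296293$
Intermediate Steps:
$z{\left(v \right)} = 1$
$H = -31625$ ($H = -9 - 31616 = -31625$)
$m = -448$ ($m = 2 - 75 \left(\left(1 + 3 \cdot 1\right) + 2\right) = 2 - 75 \left(\left(1 + 3\right) + 2\right) = 2 - 75 \left(4 + 2\right) = 2 - 75 \cdot 6 = 2 - 450 = -448$)
$\left(4122 - 42263\right) \left(m + H\right) = \left(4122 - 42263\right) \left(-448 - 31625\right) = \left(-38141\right) \left(-32073\right) = 1223296293$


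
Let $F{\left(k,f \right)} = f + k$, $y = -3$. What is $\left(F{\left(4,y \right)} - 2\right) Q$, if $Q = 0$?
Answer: $0$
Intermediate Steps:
$\left(F{\left(4,y \right)} - 2\right) Q = \left(\left(-3 + 4\right) - 2\right) 0 = \left(1 - 2\right) 0 = \left(-1\right) 0 = 0$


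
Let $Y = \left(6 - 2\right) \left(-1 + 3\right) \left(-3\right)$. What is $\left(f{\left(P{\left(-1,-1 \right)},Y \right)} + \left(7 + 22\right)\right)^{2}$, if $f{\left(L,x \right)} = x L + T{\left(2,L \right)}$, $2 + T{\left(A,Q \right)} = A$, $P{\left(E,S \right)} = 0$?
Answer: $841$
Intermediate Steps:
$T{\left(A,Q \right)} = -2 + A$
$Y = -24$ ($Y = 4 \cdot 2 \left(-3\right) = 8 \left(-3\right) = -24$)
$f{\left(L,x \right)} = L x$ ($f{\left(L,x \right)} = x L + \left(-2 + 2\right) = L x + 0 = L x$)
$\left(f{\left(P{\left(-1,-1 \right)},Y \right)} + \left(7 + 22\right)\right)^{2} = \left(0 \left(-24\right) + \left(7 + 22\right)\right)^{2} = \left(0 + 29\right)^{2} = 29^{2} = 841$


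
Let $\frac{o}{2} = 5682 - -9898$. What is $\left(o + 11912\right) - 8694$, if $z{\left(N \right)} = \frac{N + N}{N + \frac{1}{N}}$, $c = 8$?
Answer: $34378$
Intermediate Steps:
$z{\left(N \right)} = \frac{2 N}{N + \frac{1}{N}}$
$o = 31160$ ($o = 2 \left(5682 - -9898\right) = 2 \left(5682 + 9898\right) = 2 \cdot 15580 = 31160$)
$\left(o + 11912\right) - 8694 = \left(31160 + 11912\right) - 8694 = 43072 - 8694 = 34378$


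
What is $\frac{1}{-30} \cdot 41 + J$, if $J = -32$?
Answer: $- \frac{1001}{30} \approx -33.367$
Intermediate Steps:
$\frac{1}{-30} \cdot 41 + J = \frac{1}{-30} \cdot 41 - 32 = \left(- \frac{1}{30}\right) 41 - 32 = - \frac{41}{30} - 32 = - \frac{1001}{30}$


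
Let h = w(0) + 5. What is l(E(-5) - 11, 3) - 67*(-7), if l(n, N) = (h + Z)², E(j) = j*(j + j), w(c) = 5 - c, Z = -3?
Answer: 518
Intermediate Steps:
h = 10 (h = (5 - 1*0) + 5 = (5 + 0) + 5 = 5 + 5 = 10)
E(j) = 2*j² (E(j) = j*(2*j) = 2*j²)
l(n, N) = 49 (l(n, N) = (10 - 3)² = 7² = 49)
l(E(-5) - 11, 3) - 67*(-7) = 49 - 67*(-7) = 49 + 469 = 518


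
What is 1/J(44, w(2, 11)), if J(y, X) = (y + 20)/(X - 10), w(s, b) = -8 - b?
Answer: -29/64 ≈ -0.45313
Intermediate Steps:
J(y, X) = (20 + y)/(-10 + X)
1/J(44, w(2, 11)) = 1/((20 + 44)/(-10 + (-8 - 1*11))) = 1/(64/(-10 + (-8 - 11))) = 1/(64/(-10 - 19)) = 1/(64/(-29)) = 1/(-1/29*64) = 1/(-64/29) = -29/64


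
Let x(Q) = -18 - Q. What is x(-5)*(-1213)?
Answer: 15769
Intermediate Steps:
x(-5)*(-1213) = (-18 - 1*(-5))*(-1213) = (-18 + 5)*(-1213) = -13*(-1213) = 15769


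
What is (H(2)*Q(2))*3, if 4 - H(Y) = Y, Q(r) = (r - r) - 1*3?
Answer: -18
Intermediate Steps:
Q(r) = -3 (Q(r) = 0 - 3 = -3)
H(Y) = 4 - Y
(H(2)*Q(2))*3 = ((4 - 1*2)*(-3))*3 = ((4 - 2)*(-3))*3 = (2*(-3))*3 = -6*3 = -18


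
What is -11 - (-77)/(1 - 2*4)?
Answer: -22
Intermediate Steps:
-11 - (-77)/(1 - 2*4) = -11 - (-77)/(1 - 8) = -11 - (-77)/(-7) = -11 - (-77)*(-1)/7 = -11 - 11*1 = -11 - 11 = -22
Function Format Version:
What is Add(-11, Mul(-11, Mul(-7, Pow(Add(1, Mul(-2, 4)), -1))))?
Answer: -22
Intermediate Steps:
Add(-11, Mul(-11, Mul(-7, Pow(Add(1, Mul(-2, 4)), -1)))) = Add(-11, Mul(-11, Mul(-7, Pow(Add(1, -8), -1)))) = Add(-11, Mul(-11, Mul(-7, Pow(-7, -1)))) = Add(-11, Mul(-11, Mul(-7, Rational(-1, 7)))) = Add(-11, Mul(-11, 1)) = Add(-11, -11) = -22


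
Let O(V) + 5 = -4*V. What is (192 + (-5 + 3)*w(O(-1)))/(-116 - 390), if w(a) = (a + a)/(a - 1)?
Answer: -95/253 ≈ -0.37549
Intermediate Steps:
O(V) = -5 - 4*V
w(a) = 2*a/(-1 + a) (w(a) = (2*a)/(-1 + a) = 2*a/(-1 + a))
(192 + (-5 + 3)*w(O(-1)))/(-116 - 390) = (192 + (-5 + 3)*(2*(-5 - 4*(-1))/(-1 + (-5 - 4*(-1)))))/(-116 - 390) = (192 - 4*(-5 + 4)/(-1 + (-5 + 4)))/(-506) = (192 - 4*(-1)/(-1 - 1))*(-1/506) = (192 - 4*(-1)/(-2))*(-1/506) = (192 - 4*(-1)*(-1)/2)*(-1/506) = (192 - 2*1)*(-1/506) = (192 - 2)*(-1/506) = 190*(-1/506) = -95/253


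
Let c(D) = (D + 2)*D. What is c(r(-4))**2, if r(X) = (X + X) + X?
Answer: 14400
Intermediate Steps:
r(X) = 3*X (r(X) = 2*X + X = 3*X)
c(D) = D*(2 + D) (c(D) = (2 + D)*D = D*(2 + D))
c(r(-4))**2 = ((3*(-4))*(2 + 3*(-4)))**2 = (-12*(2 - 12))**2 = (-12*(-10))**2 = 120**2 = 14400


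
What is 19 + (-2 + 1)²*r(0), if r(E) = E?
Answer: 19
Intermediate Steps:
19 + (-2 + 1)²*r(0) = 19 + (-2 + 1)²*0 = 19 + (-1)²*0 = 19 + 1*0 = 19 + 0 = 19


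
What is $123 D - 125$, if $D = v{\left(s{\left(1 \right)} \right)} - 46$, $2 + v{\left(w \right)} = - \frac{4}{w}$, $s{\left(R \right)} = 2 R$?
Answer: $-6275$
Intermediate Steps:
$v{\left(w \right)} = -2 - \frac{4}{w}$
$D = -50$ ($D = \left(-2 - \frac{4}{2 \cdot 1}\right) - 46 = \left(-2 - \frac{4}{2}\right) - 46 = \left(-2 - 2\right) - 46 = -4 - 46 = -50$)
$123 D - 125 = 123 \left(-50\right) - 125 = -6150 - 125 = -6275$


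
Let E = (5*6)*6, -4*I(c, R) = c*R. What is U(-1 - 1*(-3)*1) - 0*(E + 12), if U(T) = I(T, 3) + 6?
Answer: 9/2 ≈ 4.5000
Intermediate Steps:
I(c, R) = -R*c/4 (I(c, R) = -c*R/4 = -R*c/4)
E = 180 (E = 30*6 = 180)
U(T) = 6 - 3*T/4 (U(T) = -¼*3*T + 6 = -3*T/4 + 6 = 6 - 3*T/4)
U(-1 - 1*(-3)*1) - 0*(E + 12) = (6 - 3*(-1 - 1*(-3)*1)/4) - 0*(180 + 12) = (6 - 3*(-1 + 3*1)/4) - 0*192 = (6 - 3*(-1 + 3)/4) - 1*0 = (6 - ¾*2) + 0 = (6 - 3/2) + 0 = 9/2 + 0 = 9/2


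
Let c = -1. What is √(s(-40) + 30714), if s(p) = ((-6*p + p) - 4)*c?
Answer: √30518 ≈ 174.69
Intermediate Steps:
s(p) = 4 + 5*p (s(p) = ((-6*p + p) - 4)*(-1) = (-5*p - 4)*(-1) = (-4 - 5*p)*(-1) = 4 + 5*p)
√(s(-40) + 30714) = √((4 + 5*(-40)) + 30714) = √((4 - 200) + 30714) = √(-196 + 30714) = √30518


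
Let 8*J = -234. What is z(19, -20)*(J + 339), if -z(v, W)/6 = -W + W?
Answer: 0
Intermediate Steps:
J = -117/4 (J = (⅛)*(-234) = -117/4 ≈ -29.250)
z(v, W) = 0 (z(v, W) = -6*(-W + W) = -6*0 = 0)
z(19, -20)*(J + 339) = 0*(-117/4 + 339) = 0*(1239/4) = 0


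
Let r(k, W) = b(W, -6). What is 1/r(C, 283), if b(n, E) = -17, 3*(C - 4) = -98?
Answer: -1/17 ≈ -0.058824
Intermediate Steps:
C = -86/3 (C = 4 + (1/3)*(-98) = 4 - 98/3 = -86/3 ≈ -28.667)
r(k, W) = -17
1/r(C, 283) = 1/(-17) = -1/17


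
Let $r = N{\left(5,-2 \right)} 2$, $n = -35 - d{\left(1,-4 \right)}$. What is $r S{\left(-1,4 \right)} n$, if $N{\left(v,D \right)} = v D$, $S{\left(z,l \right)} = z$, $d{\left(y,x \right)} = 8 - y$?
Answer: $-840$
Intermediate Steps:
$n = -42$ ($n = -35 - \left(8 - 1\right) = -35 - 7 = -42$)
$N{\left(v,D \right)} = D v$
$r = -20$ ($r = \left(-2\right) 5 \cdot 2 = \left(-10\right) 2 = -20$)
$r S{\left(-1,4 \right)} n = \left(-20\right) \left(-1\right) \left(-42\right) = 20 \left(-42\right) = -840$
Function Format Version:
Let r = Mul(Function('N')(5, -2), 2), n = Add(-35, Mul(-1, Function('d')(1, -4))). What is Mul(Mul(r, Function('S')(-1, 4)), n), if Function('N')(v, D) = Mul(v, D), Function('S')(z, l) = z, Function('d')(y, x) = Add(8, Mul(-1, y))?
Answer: -840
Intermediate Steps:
n = -42 (n = Add(-35, Mul(-1, Add(8, Mul(-1, 1)))) = Add(-35, Mul(-1, Add(8, -1))) = Add(-35, Mul(-1, 7)) = Add(-35, -7) = -42)
Function('N')(v, D) = Mul(D, v)
r = -20 (r = Mul(Mul(-2, 5), 2) = Mul(-10, 2) = -20)
Mul(Mul(r, Function('S')(-1, 4)), n) = Mul(Mul(-20, -1), -42) = Mul(20, -42) = -840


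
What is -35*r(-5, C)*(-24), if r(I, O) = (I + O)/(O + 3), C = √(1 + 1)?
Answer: -2040 + 960*√2 ≈ -682.36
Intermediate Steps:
C = √2 ≈ 1.4142
r(I, O) = (I + O)/(3 + O)
-35*r(-5, C)*(-24) = -35*(-5 + √2)/(3 + √2)*(-24) = 840*(-5 + √2)/(3 + √2)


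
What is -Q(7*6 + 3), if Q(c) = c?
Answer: -45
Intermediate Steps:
-Q(7*6 + 3) = -(7*6 + 3) = -(42 + 3) = -1*45 = -45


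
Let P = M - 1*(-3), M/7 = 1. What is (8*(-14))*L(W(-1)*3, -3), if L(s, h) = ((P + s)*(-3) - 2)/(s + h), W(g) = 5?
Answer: 2156/3 ≈ 718.67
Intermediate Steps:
M = 7 (M = 7*1 = 7)
P = 10 (P = 7 - 1*(-3) = 7 + 3 = 10)
L(s, h) = (-32 - 3*s)/(h + s) (L(s, h) = ((10 + s)*(-3) - 2)/(s + h) = ((-30 - 3*s) - 2)/(h + s) = (-32 - 3*s)/(h + s))
(8*(-14))*L(W(-1)*3, -3) = (8*(-14))*((-32 - 15*3)/(-3 + 5*3)) = -112*(-32 - 3*15)/(-3 + 15) = -112*(-32 - 45)/12 = -28*(-77)/3 = -112*(-77/12) = 2156/3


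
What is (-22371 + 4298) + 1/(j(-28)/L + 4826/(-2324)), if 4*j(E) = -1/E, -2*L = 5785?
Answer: -1009167236599/55836903 ≈ -18073.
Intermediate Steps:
L = -5785/2 (L = -½*5785 = -5785/2 ≈ -2892.5)
j(E) = -1/(4*E) (j(E) = (-1/E)/4 = -1/(4*E))
(-22371 + 4298) + 1/(j(-28)/L + 4826/(-2324)) = (-22371 + 4298) + 1/((-¼/(-28))/(-5785/2) + 4826/(-2324)) = -18073 + 1/(-¼*(-1/28)*(-2/5785) + 4826*(-1/2324)) = -18073 + 1/((1/112)*(-2/5785) - 2413/1162) = -18073 + 1/(-1/323960 - 2413/1162) = -18073 + 1/(-55836903/26888680) = -18073 - 26888680/55836903 = -1009167236599/55836903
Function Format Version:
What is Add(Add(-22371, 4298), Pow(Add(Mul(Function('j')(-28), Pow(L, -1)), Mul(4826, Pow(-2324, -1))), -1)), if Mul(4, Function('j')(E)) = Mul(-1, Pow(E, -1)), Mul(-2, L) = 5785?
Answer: Rational(-1009167236599, 55836903) ≈ -18073.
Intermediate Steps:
L = Rational(-5785, 2) (L = Mul(Rational(-1, 2), 5785) = Rational(-5785, 2) ≈ -2892.5)
Function('j')(E) = Mul(Rational(-1, 4), Pow(E, -1)) (Function('j')(E) = Mul(Rational(1, 4), Mul(-1, Pow(E, -1))) = Mul(Rational(-1, 4), Pow(E, -1)))
Add(Add(-22371, 4298), Pow(Add(Mul(Function('j')(-28), Pow(L, -1)), Mul(4826, Pow(-2324, -1))), -1)) = Add(Add(-22371, 4298), Pow(Add(Mul(Mul(Rational(-1, 4), Pow(-28, -1)), Pow(Rational(-5785, 2), -1)), Mul(4826, Pow(-2324, -1))), -1)) = Add(-18073, Pow(Add(Mul(Mul(Rational(-1, 4), Rational(-1, 28)), Rational(-2, 5785)), Mul(4826, Rational(-1, 2324))), -1)) = Add(-18073, Pow(Add(Mul(Rational(1, 112), Rational(-2, 5785)), Rational(-2413, 1162)), -1)) = Add(-18073, Pow(Add(Rational(-1, 323960), Rational(-2413, 1162)), -1)) = Add(-18073, Pow(Rational(-55836903, 26888680), -1)) = Add(-18073, Rational(-26888680, 55836903)) = Rational(-1009167236599, 55836903)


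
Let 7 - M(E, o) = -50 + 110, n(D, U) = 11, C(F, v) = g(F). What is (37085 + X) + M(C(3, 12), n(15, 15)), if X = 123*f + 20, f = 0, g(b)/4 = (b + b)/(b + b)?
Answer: 37052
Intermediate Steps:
g(b) = 4 (g(b) = 4*((b + b)/(b + b)) = 4*((2*b)/((2*b))) = 4*((2*b)*(1/(2*b))) = 4*1 = 4)
C(F, v) = 4
M(E, o) = -53 (M(E, o) = 7 - (-50 + 110) = 7 - 1*60 = 7 - 60 = -53)
X = 20 (X = 123*0 + 20 = 0 + 20 = 20)
(37085 + X) + M(C(3, 12), n(15, 15)) = (37085 + 20) - 53 = 37105 - 53 = 37052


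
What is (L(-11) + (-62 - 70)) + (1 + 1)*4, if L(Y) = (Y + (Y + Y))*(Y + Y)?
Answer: 602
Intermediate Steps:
L(Y) = 6*Y² (L(Y) = (Y + 2*Y)*(2*Y) = (3*Y)*(2*Y) = 6*Y²)
(L(-11) + (-62 - 70)) + (1 + 1)*4 = (6*(-11)² + (-62 - 70)) + (1 + 1)*4 = (6*121 - 132) + 2*4 = (726 - 132) + 8 = 594 + 8 = 602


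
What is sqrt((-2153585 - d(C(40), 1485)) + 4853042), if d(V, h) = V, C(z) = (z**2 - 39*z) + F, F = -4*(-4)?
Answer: sqrt(2699401) ≈ 1643.0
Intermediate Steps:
F = 16
C(z) = 16 + z**2 - 39*z (C(z) = (z**2 - 39*z) + 16 = 16 + z**2 - 39*z)
sqrt((-2153585 - d(C(40), 1485)) + 4853042) = sqrt((-2153585 - (16 + 40**2 - 39*40)) + 4853042) = sqrt((-2153585 - (16 + 1600 - 1560)) + 4853042) = sqrt((-2153585 - 1*56) + 4853042) = sqrt((-2153585 - 56) + 4853042) = sqrt(-2153641 + 4853042) = sqrt(2699401)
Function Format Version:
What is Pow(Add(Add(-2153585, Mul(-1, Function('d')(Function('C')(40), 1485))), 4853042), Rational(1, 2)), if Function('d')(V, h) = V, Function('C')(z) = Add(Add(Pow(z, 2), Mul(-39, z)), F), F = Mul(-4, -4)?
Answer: Pow(2699401, Rational(1, 2)) ≈ 1643.0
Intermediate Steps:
F = 16
Function('C')(z) = Add(16, Pow(z, 2), Mul(-39, z)) (Function('C')(z) = Add(Add(Pow(z, 2), Mul(-39, z)), 16) = Add(16, Pow(z, 2), Mul(-39, z)))
Pow(Add(Add(-2153585, Mul(-1, Function('d')(Function('C')(40), 1485))), 4853042), Rational(1, 2)) = Pow(Add(Add(-2153585, Mul(-1, Add(16, Pow(40, 2), Mul(-39, 40)))), 4853042), Rational(1, 2)) = Pow(Add(Add(-2153585, Mul(-1, Add(16, 1600, -1560))), 4853042), Rational(1, 2)) = Pow(Add(Add(-2153585, Mul(-1, 56)), 4853042), Rational(1, 2)) = Pow(Add(Add(-2153585, -56), 4853042), Rational(1, 2)) = Pow(Add(-2153641, 4853042), Rational(1, 2)) = Pow(2699401, Rational(1, 2))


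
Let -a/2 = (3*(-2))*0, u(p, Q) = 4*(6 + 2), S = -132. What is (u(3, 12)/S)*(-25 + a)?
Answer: 200/33 ≈ 6.0606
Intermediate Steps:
u(p, Q) = 32 (u(p, Q) = 4*8 = 32)
a = 0 (a = -2*3*(-2)*0 = -(-12)*0 = -2*0 = 0)
(u(3, 12)/S)*(-25 + a) = (32/(-132))*(-25 + 0) = (32*(-1/132))*(-25) = -8/33*(-25) = 200/33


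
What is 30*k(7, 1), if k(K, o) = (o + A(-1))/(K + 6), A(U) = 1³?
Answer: 60/13 ≈ 4.6154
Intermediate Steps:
A(U) = 1
k(K, o) = (1 + o)/(6 + K) (k(K, o) = (o + 1)/(K + 6) = (1 + o)/(6 + K))
30*k(7, 1) = 30*((1 + 1)/(6 + 7)) = 30*(2/13) = 60/13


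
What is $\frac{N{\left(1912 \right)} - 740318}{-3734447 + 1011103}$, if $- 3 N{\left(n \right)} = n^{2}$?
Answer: $\frac{2938349}{4085016} \approx 0.7193$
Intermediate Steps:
$N{\left(n \right)} = - \frac{n^{2}}{3}$
$\frac{N{\left(1912 \right)} - 740318}{-3734447 + 1011103} = \frac{- \frac{1912^{2}}{3} - 740318}{-3734447 + 1011103} = \frac{\left(- \frac{1}{3}\right) 3655744 - 740318}{-2723344} = \left(- \frac{3655744}{3} - 740318\right) \left(- \frac{1}{2723344}\right) = \left(- \frac{5876698}{3}\right) \left(- \frac{1}{2723344}\right) = \frac{2938349}{4085016}$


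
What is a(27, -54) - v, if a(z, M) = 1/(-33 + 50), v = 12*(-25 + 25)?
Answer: 1/17 ≈ 0.058824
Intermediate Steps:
v = 0 (v = 12*0 = 0)
a(z, M) = 1/17
a(27, -54) - v = 1/17 - 1*0 = 1/17 + 0 = 1/17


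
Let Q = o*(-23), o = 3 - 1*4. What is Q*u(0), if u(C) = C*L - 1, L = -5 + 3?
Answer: -23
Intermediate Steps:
L = -2
o = -1 (o = 3 - 4 = -1)
u(C) = -1 - 2*C (u(C) = C*(-2) - 1 = -2*C - 1 = -1 - 2*C)
Q = 23 (Q = -1*(-23) = 23)
Q*u(0) = 23*(-1 - 2*0) = 23*(-1 + 0) = 23*(-1) = -23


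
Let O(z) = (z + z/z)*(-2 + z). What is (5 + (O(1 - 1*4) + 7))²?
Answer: 484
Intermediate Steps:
O(z) = (1 + z)*(-2 + z) (O(z) = (z + 1)*(-2 + z) = (1 + z)*(-2 + z))
(5 + (O(1 - 1*4) + 7))² = (5 + ((-2 + (1 - 1*4)² - (1 - 1*4)) + 7))² = (5 + ((-2 + (1 - 4)² - (1 - 4)) + 7))² = (5 + ((-2 + (-3)² - 1*(-3)) + 7))² = (5 + ((-2 + 9 + 3) + 7))² = (5 + (10 + 7))² = (5 + 17)² = 22² = 484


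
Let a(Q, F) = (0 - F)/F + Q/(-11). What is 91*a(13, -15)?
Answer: -2184/11 ≈ -198.55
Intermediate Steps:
a(Q, F) = -1 - Q/11 (a(Q, F) = (-F)/F + Q*(-1/11) = -1 - Q/11)
91*a(13, -15) = 91*(-1 - 1/11*13) = 91*(-1 - 13/11) = 91*(-24/11) = -2184/11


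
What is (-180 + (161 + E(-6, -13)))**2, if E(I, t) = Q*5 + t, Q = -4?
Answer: 2704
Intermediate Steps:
E(I, t) = -20 + t (E(I, t) = -4*5 + t = -20 + t)
(-180 + (161 + E(-6, -13)))**2 = (-180 + (161 + (-20 - 13)))**2 = (-180 + (161 - 33))**2 = (-180 + 128)**2 = (-52)**2 = 2704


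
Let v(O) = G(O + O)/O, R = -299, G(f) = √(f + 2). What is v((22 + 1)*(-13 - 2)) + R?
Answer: -299 - 4*I*√43/345 ≈ -299.0 - 0.076028*I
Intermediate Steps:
G(f) = √(2 + f)
v(O) = √(2 + 2*O)/O (v(O) = √(2 + (O + O))/O = √(2 + 2*O)/O)
v((22 + 1)*(-13 - 2)) + R = √(2 + 2*((22 + 1)*(-13 - 2)))/(((22 + 1)*(-13 - 2))) - 299 = √(2 + 2*(23*(-15)))/((23*(-15))) - 299 = √(2 + 2*(-345))/(-345) - 299 = -√(2 - 690)/345 - 299 = -4*I*√43/345 - 299 = -299 - 4*I*√43/345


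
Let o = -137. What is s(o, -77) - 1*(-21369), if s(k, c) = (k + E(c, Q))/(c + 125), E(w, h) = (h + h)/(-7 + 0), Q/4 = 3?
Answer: 7179001/336 ≈ 21366.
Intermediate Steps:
Q = 12 (Q = 4*3 = 12)
E(w, h) = -2*h/7 (E(w, h) = (2*h)/(-7) = (2*h)*(-⅐) = -2*h/7)
s(k, c) = (-24/7 + k)/(125 + c) (s(k, c) = (k - 2/7*12)/(c + 125) = (k - 24/7)/(125 + c) = (-24/7 + k)/(125 + c))
s(o, -77) - 1*(-21369) = (-24/7 - 137)/(125 - 77) - 1*(-21369) = -983/7/48 + 21369 = (1/48)*(-983/7) + 21369 = -983/336 + 21369 = 7179001/336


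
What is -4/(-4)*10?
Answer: 10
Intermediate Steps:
-4/(-4)*10 = -4*(-1/4)*10 = 1*10 = 10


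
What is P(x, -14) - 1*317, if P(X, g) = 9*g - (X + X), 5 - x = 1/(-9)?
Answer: -4079/9 ≈ -453.22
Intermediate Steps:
x = 46/9 (x = 5 - 1/(-9) = 5 - 1*(-1/9) = 5 + 1/9 = 46/9 ≈ 5.1111)
P(X, g) = -2*X + 9*g (P(X, g) = 9*g - 2*X = -2*X + 9*g)
P(x, -14) - 1*317 = (-2*46/9 + 9*(-14)) - 1*317 = (-92/9 - 126) - 317 = -1226/9 - 317 = -4079/9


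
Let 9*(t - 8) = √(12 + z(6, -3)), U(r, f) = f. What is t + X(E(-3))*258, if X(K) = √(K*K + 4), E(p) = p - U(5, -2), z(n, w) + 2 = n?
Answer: 76/9 + 258*√5 ≈ 585.35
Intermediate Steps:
z(n, w) = -2 + n
E(p) = 2 + p (E(p) = p - 1*(-2) = p + 2 = 2 + p)
X(K) = √(4 + K²) (X(K) = √(K² + 4) = √(4 + K²))
t = 76/9 (t = 8 + √(12 + (-2 + 6))/9 = 8 + √(12 + 4)/9 = 8 + √16/9 = 8 + (⅑)*4 = 8 + 4/9 = 76/9 ≈ 8.4444)
t + X(E(-3))*258 = 76/9 + √(4 + (2 - 3)²)*258 = 76/9 + √(4 + (-1)²)*258 = 76/9 + √(4 + 1)*258 = 76/9 + √5*258 = 76/9 + 258*√5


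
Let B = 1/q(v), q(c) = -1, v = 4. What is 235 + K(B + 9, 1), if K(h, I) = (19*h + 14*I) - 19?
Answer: 382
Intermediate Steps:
B = -1 (B = 1/(-1) = -1)
K(h, I) = -19 + 14*I + 19*h (K(h, I) = (14*I + 19*h) - 19 = -19 + 14*I + 19*h)
235 + K(B + 9, 1) = 235 + (-19 + 14*1 + 19*(-1 + 9)) = 235 + (-19 + 14 + 19*8) = 235 + (-19 + 14 + 152) = 235 + 147 = 382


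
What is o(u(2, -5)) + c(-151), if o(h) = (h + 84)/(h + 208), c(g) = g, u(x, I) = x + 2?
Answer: -7981/53 ≈ -150.58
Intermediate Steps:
u(x, I) = 2 + x
o(h) = (84 + h)/(208 + h)
o(u(2, -5)) + c(-151) = (84 + (2 + 2))/(208 + (2 + 2)) - 151 = (84 + 4)/(208 + 4) - 151 = 88/212 - 151 = (1/212)*88 - 151 = 22/53 - 151 = -7981/53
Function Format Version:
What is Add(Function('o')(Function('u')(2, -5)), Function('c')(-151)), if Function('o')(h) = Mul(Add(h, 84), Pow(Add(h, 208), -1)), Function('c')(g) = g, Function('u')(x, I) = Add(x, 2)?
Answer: Rational(-7981, 53) ≈ -150.58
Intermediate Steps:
Function('u')(x, I) = Add(2, x)
Function('o')(h) = Mul(Pow(Add(208, h), -1), Add(84, h)) (Function('o')(h) = Mul(Add(84, h), Pow(Add(208, h), -1)) = Mul(Pow(Add(208, h), -1), Add(84, h)))
Add(Function('o')(Function('u')(2, -5)), Function('c')(-151)) = Add(Mul(Pow(Add(208, Add(2, 2)), -1), Add(84, Add(2, 2))), -151) = Add(Mul(Pow(Add(208, 4), -1), Add(84, 4)), -151) = Add(Mul(Pow(212, -1), 88), -151) = Add(Mul(Rational(1, 212), 88), -151) = Add(Rational(22, 53), -151) = Rational(-7981, 53)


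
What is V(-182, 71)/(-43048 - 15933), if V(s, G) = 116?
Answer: -116/58981 ≈ -0.0019667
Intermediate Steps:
V(-182, 71)/(-43048 - 15933) = 116/(-43048 - 15933) = 116/(-58981) = 116*(-1/58981) = -116/58981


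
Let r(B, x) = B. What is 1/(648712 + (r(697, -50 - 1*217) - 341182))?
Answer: 1/308227 ≈ 3.2444e-6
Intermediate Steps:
1/(648712 + (r(697, -50 - 1*217) - 341182)) = 1/(648712 + (697 - 341182)) = 1/(648712 - 340485) = 1/308227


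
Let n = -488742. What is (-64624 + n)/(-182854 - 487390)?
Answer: 276683/335122 ≈ 0.82562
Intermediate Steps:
(-64624 + n)/(-182854 - 487390) = (-64624 - 488742)/(-182854 - 487390) = -553366/(-670244) = -553366*(-1/670244) = 276683/335122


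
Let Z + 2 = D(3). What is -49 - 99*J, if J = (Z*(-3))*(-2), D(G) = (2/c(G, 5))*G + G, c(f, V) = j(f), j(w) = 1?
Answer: -4207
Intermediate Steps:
c(f, V) = 1
D(G) = 3*G (D(G) = (2/1)*G + G = (2*1)*G + G = 2*G + G = 3*G)
Z = 7 (Z = -2 + 3*3 = -2 + 9 = 7)
J = 42 (J = (7*(-3))*(-2) = -21*(-2) = 42)
-49 - 99*J = -49 - 99*42 = -49 - 4158 = -4207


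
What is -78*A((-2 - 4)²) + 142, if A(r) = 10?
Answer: -638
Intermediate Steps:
-78*A((-2 - 4)²) + 142 = -78*10 + 142 = -780 + 142 = -638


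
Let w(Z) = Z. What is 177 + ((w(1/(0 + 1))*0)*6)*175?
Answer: 177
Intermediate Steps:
177 + ((w(1/(0 + 1))*0)*6)*175 = 177 + ((0/(0 + 1))*6)*175 = 177 + ((0/1)*6)*175 = 177 + ((1*0)*6)*175 = 177 + (0*6)*175 = 177 + 0*175 = 177 + 0 = 177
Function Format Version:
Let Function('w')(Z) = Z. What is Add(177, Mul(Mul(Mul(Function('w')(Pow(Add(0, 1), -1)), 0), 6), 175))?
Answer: 177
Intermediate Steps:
Add(177, Mul(Mul(Mul(Function('w')(Pow(Add(0, 1), -1)), 0), 6), 175)) = Add(177, Mul(Mul(Mul(Pow(Add(0, 1), -1), 0), 6), 175)) = Add(177, Mul(Mul(Mul(Pow(1, -1), 0), 6), 175)) = Add(177, Mul(Mul(Mul(1, 0), 6), 175)) = Add(177, Mul(Mul(0, 6), 175)) = Add(177, Mul(0, 175)) = Add(177, 0) = 177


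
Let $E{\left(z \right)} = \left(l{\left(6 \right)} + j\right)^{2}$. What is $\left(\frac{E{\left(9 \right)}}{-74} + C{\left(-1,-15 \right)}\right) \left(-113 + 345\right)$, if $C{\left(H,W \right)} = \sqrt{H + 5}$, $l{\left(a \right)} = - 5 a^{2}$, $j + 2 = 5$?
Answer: $- \frac{3616996}{37} \approx -97757.0$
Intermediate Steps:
$j = 3$ ($j = -2 + 5 = 3$)
$E{\left(z \right)} = 31329$ ($E{\left(z \right)} = \left(- 5 \cdot 6^{2} + 3\right)^{2} = \left(\left(-5\right) 36 + 3\right)^{2} = \left(-180 + 3\right)^{2} = \left(-177\right)^{2} = 31329$)
$C{\left(H,W \right)} = \sqrt{5 + H}$
$\left(\frac{E{\left(9 \right)}}{-74} + C{\left(-1,-15 \right)}\right) \left(-113 + 345\right) = \left(\frac{31329}{-74} + \sqrt{5 - 1}\right) \left(-113 + 345\right) = \left(31329 \left(- \frac{1}{74}\right) + \sqrt{4}\right) 232 = \left(- \frac{31329}{74} + 2\right) 232 = \left(- \frac{31181}{74}\right) 232 = - \frac{3616996}{37}$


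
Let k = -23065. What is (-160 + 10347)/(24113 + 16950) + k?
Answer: -947107908/41063 ≈ -23065.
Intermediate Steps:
(-160 + 10347)/(24113 + 16950) + k = (-160 + 10347)/(24113 + 16950) - 23065 = 10187/41063 - 23065 = -947107908/41063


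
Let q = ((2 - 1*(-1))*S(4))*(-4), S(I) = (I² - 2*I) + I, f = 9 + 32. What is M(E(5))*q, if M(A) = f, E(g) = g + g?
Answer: -5904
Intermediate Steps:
E(g) = 2*g
f = 41
M(A) = 41
S(I) = I² - I
q = -144 (q = ((2 - 1*(-1))*(4*(-1 + 4)))*(-4) = ((2 + 1)*(4*3))*(-4) = (3*12)*(-4) = 36*(-4) = -144)
M(E(5))*q = 41*(-144) = -5904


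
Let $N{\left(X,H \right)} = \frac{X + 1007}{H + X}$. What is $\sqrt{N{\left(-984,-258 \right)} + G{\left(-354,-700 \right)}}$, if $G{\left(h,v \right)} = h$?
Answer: $\frac{i \sqrt{114702}}{18} \approx 18.815 i$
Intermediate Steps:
$N{\left(X,H \right)} = \frac{1007 + X}{H + X}$
$\sqrt{N{\left(-984,-258 \right)} + G{\left(-354,-700 \right)}} = \sqrt{\frac{1007 - 984}{-258 - 984} - 354} = \sqrt{\frac{1}{-1242} \cdot 23 - 354} = \sqrt{\left(- \frac{1}{1242}\right) 23 - 354} = \sqrt{- \frac{1}{54} - 354} = \sqrt{- \frac{19117}{54}} = \frac{i \sqrt{114702}}{18}$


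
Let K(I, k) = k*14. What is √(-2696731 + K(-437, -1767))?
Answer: I*√2721469 ≈ 1649.7*I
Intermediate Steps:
K(I, k) = 14*k
√(-2696731 + K(-437, -1767)) = √(-2696731 + 14*(-1767)) = √(-2696731 - 24738) = √(-2721469) = I*√2721469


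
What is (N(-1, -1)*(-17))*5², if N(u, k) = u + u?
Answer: 850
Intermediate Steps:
N(u, k) = 2*u
(N(-1, -1)*(-17))*5² = ((2*(-1))*(-17))*5² = -2*(-17)*25 = 34*25 = 850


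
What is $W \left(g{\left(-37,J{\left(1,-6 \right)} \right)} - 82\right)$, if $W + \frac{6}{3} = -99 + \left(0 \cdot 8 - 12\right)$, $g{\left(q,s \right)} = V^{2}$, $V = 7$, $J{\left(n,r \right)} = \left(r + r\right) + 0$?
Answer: $3729$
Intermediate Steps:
$J{\left(n,r \right)} = 2 r$ ($J{\left(n,r \right)} = 2 r + 0 = 2 r$)
$g{\left(q,s \right)} = 49$ ($g{\left(q,s \right)} = 7^{2} = 49$)
$W = -113$ ($W = -2 + \left(-99 + \left(0 \cdot 8 - 12\right)\right) = -2 + \left(-99 + \left(0 - 12\right)\right) = -2 - 111 = -113$)
$W \left(g{\left(-37,J{\left(1,-6 \right)} \right)} - 82\right) = - 113 \left(49 - 82\right) = \left(-113\right) \left(-33\right) = 3729$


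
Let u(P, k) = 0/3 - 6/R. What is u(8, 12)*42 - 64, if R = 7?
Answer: -100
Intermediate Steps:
u(P, k) = -6/7 (u(P, k) = 0/3 - 6/7 = 0*(⅓) - 6*⅐ = 0 - 6/7 = -6/7)
u(8, 12)*42 - 64 = -6/7*42 - 64 = -36 - 64 = -100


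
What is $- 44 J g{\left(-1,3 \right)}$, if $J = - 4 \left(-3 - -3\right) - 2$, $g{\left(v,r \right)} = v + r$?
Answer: $176$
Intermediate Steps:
$g{\left(v,r \right)} = r + v$
$J = -2$ ($J = - 4 \left(-3 + 3\right) - 2 = \left(-4\right) 0 - 2 = 0 - 2 = -2$)
$- 44 J g{\left(-1,3 \right)} = \left(-44\right) \left(-2\right) \left(3 - 1\right) = 88 \cdot 2 = 176$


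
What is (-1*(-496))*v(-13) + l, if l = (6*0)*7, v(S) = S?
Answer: -6448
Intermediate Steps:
l = 0 (l = 0*7 = 0)
(-1*(-496))*v(-13) + l = -1*(-496)*(-13) + 0 = 496*(-13) + 0 = -6448 + 0 = -6448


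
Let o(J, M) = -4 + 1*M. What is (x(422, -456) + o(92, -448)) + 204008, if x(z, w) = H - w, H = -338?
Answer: 203674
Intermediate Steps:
o(J, M) = -4 + M
x(z, w) = -338 - w
(x(422, -456) + o(92, -448)) + 204008 = ((-338 - 1*(-456)) + (-4 - 448)) + 204008 = ((-338 + 456) - 452) + 204008 = (118 - 452) + 204008 = -334 + 204008 = 203674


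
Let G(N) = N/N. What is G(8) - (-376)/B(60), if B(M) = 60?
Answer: 109/15 ≈ 7.2667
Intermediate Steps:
G(N) = 1
G(8) - (-376)/B(60) = 1 - (-376)/60 = 1 - 1*(-94/15) = 1 + 94/15 = 109/15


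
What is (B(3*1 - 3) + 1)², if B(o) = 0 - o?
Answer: 1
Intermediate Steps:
B(o) = -o
(B(3*1 - 3) + 1)² = (-(3*1 - 3) + 1)² = (-(3 - 3) + 1)² = (-1*0 + 1)² = (0 + 1)² = 1² = 1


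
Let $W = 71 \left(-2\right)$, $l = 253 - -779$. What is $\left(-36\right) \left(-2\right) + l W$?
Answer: $-146472$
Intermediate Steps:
$l = 1032$ ($l = 253 + 779 = 1032$)
$W = -142$
$\left(-36\right) \left(-2\right) + l W = \left(-36\right) \left(-2\right) + 1032 \left(-142\right) = 72 - 146544 = -146472$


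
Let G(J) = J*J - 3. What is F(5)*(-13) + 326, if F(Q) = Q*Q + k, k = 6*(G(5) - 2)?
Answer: -1559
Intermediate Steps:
G(J) = -3 + J**2 (G(J) = J**2 - 3 = -3 + J**2)
k = 120 (k = 6*((-3 + 5**2) - 2) = 6*((-3 + 25) - 2) = 6*(22 - 2) = 6*20 = 120)
F(Q) = 120 + Q**2 (F(Q) = Q*Q + 120 = Q**2 + 120 = 120 + Q**2)
F(5)*(-13) + 326 = (120 + 5**2)*(-13) + 326 = (120 + 25)*(-13) + 326 = 145*(-13) + 326 = -1885 + 326 = -1559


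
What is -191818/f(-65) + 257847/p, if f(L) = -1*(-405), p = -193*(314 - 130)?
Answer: -6916268851/14382360 ≈ -480.89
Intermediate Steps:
p = -35512 (p = -193*184 = -35512)
f(L) = 405
-191818/f(-65) + 257847/p = -191818/405 + 257847/(-35512) = -191818*1/405 + 257847*(-1/35512) = -191818/405 - 257847/35512 = -6916268851/14382360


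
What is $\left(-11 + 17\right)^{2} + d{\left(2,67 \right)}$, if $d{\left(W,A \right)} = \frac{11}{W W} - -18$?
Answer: $\frac{227}{4} \approx 56.75$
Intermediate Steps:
$d{\left(W,A \right)} = 18 + \frac{11}{W^{2}}$ ($d{\left(W,A \right)} = \frac{11}{W^{2}} + 18 = 18 + \frac{11}{W^{2}}$)
$\left(-11 + 17\right)^{2} + d{\left(2,67 \right)} = \left(-11 + 17\right)^{2} + \left(18 + \frac{11}{4}\right) = 6^{2} + \left(18 + 11 \cdot \frac{1}{4}\right) = 36 + \left(18 + \frac{11}{4}\right) = 36 + \frac{83}{4} = \frac{227}{4}$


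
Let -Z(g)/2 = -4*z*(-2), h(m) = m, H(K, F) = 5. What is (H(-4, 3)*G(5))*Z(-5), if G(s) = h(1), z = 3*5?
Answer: -1200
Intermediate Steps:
z = 15
G(s) = 1
Z(g) = -240 (Z(g) = -2*(-4*15)*(-2) = -(-120)*(-2) = -2*120 = -240)
(H(-4, 3)*G(5))*Z(-5) = (5*1)*(-240) = 5*(-240) = -1200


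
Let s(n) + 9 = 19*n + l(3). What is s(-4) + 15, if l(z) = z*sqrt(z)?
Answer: -70 + 3*sqrt(3) ≈ -64.804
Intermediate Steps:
l(z) = z**(3/2)
s(n) = -9 + 3*sqrt(3) + 19*n (s(n) = -9 + (19*n + 3**(3/2)) = -9 + (19*n + 3*sqrt(3)) = -9 + (3*sqrt(3) + 19*n) = -9 + 3*sqrt(3) + 19*n)
s(-4) + 15 = (-9 + 3*sqrt(3) + 19*(-4)) + 15 = (-9 + 3*sqrt(3) - 76) + 15 = (-85 + 3*sqrt(3)) + 15 = -70 + 3*sqrt(3)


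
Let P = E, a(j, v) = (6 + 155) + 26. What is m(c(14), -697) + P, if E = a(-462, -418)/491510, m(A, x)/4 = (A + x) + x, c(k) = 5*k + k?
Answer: -2575512213/491510 ≈ -5240.0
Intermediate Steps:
c(k) = 6*k
a(j, v) = 187 (a(j, v) = 161 + 26 = 187)
m(A, x) = 4*A + 8*x (m(A, x) = 4*((A + x) + x) = 4*(A + 2*x) = 4*A + 8*x)
E = 187/491510 ≈ 0.00038046
P = 187/491510 ≈ 0.00038046
m(c(14), -697) + P = (4*(6*14) + 8*(-697)) + 187/491510 = (4*84 - 5576) + 187/491510 = (336 - 5576) + 187/491510 = -5240 + 187/491510 = -2575512213/491510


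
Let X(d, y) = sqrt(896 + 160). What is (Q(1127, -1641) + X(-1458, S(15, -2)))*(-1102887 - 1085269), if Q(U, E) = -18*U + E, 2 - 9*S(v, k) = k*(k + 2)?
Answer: 47979696612 - 8752624*sqrt(66) ≈ 4.7909e+10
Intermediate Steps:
S(v, k) = 2/9 - k*(2 + k)/9 (S(v, k) = 2/9 - k*(k + 2)/9 = 2/9 - k*(2 + k)/9)
X(d, y) = 4*sqrt(66) (X(d, y) = sqrt(1056) = 4*sqrt(66))
Q(U, E) = E - 18*U
(Q(1127, -1641) + X(-1458, S(15, -2)))*(-1102887 - 1085269) = ((-1641 - 18*1127) + 4*sqrt(66))*(-1102887 - 1085269) = ((-1641 - 20286) + 4*sqrt(66))*(-2188156) = (-21927 + 4*sqrt(66))*(-2188156) = 47979696612 - 8752624*sqrt(66)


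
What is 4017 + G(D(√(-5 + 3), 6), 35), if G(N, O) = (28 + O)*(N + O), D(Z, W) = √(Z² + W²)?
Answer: 6222 + 63*√34 ≈ 6589.4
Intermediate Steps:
D(Z, W) = √(W² + Z²)
4017 + G(D(√(-5 + 3), 6), 35) = 4017 + (35² + 28*√(6² + (√(-5 + 3))²) + 28*35 + √(6² + (√(-5 + 3))²)*35) = 4017 + (1225 + 28*√(36 + (√(-2))²) + 980 + √(36 + (√(-2))²)*35) = 4017 + (1225 + 28*√(36 + (I*√2)²) + 980 + √(36 + (I*√2)²)*35) = 4017 + (1225 + 28*√(36 - 2) + 980 + √(36 - 2)*35) = 4017 + (1225 + 28*√34 + 980 + √34*35) = 4017 + (1225 + 28*√34 + 980 + 35*√34) = 4017 + (2205 + 63*√34) = 6222 + 63*√34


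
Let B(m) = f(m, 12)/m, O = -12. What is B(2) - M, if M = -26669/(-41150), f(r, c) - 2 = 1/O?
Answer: 153197/493800 ≈ 0.31024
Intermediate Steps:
f(r, c) = 23/12 (f(r, c) = 2 + 1/(-12) = 2 + 1*(-1/12) = 2 - 1/12 = 23/12)
B(m) = 23/(12*m)
M = 26669/41150 (M = -26669*(-1/41150) = 26669/41150 ≈ 0.64809)
B(2) - M = (23/12)/2 - 1*26669/41150 = (23/12)*(1/2) - 26669/41150 = 23/24 - 26669/41150 = 153197/493800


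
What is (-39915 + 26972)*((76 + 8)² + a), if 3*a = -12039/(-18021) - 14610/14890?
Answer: -2450533721045942/26833269 ≈ -9.1324e+7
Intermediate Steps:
a = -2800870/26833269 (a = (-12039/(-18021) - 14610/14890)/3 = (-12039*(-1/18021) - 14610*1/14890)/3 = (4013/6007 - 1461/1489)/3 = (⅓)*(-2800870/8944423) = -2800870/26833269 ≈ -0.10438)
(-39915 + 26972)*((76 + 8)² + a) = (-39915 + 26972)*((76 + 8)² - 2800870/26833269) = -12943*(84² - 2800870/26833269) = -12943*(7056 - 2800870/26833269) = -12943*189332745194/26833269 = -2450533721045942/26833269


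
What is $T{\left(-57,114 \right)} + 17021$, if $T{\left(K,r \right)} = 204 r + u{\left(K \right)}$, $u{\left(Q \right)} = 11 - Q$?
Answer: $40345$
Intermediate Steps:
$T{\left(K,r \right)} = 11 - K + 204 r$ ($T{\left(K,r \right)} = 204 r - \left(-11 + K\right) = 11 - K + 204 r$)
$T{\left(-57,114 \right)} + 17021 = \left(11 - -57 + 204 \cdot 114\right) + 17021 = \left(11 + 57 + 23256\right) + 17021 = 23324 + 17021 = 40345$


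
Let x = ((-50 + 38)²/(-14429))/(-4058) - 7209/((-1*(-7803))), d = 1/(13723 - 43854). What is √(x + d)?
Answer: I*√207773118408327992348899118/14996183544107 ≈ 0.9612*I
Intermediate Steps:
d = -1/30131 (d = 1/(-30131) = -1/30131 ≈ -3.3188e-5)
x = -7816788939/8460891449 (x = ((-12)²*(-1/14429))*(-1/4058) - 7209/7803 = (144*(-1/14429))*(-1/4058) - 7209*1/7803 = -144/14429*(-1/4058) - 267/289 = 72/29276441 - 267/289 = -7816788939/8460891449 ≈ -0.92387)
√(x + d) = √(-7816788939/8460891449 - 1/30131) = √(-235536128412458/254935120249819) = I*√207773118408327992348899118/14996183544107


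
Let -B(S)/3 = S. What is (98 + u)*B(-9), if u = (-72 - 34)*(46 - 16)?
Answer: -83214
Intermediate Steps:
B(S) = -3*S
u = -3180 (u = -106*30 = -3180)
(98 + u)*B(-9) = (98 - 3180)*(-3*(-9)) = -3082*27 = -83214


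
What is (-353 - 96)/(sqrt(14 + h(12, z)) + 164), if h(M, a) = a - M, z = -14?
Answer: -18409/6727 + 449*I*sqrt(3)/13454 ≈ -2.7366 + 0.057804*I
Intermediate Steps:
(-353 - 96)/(sqrt(14 + h(12, z)) + 164) = (-353 - 96)/(sqrt(14 + (-14 - 1*12)) + 164) = -449/(sqrt(14 + (-14 - 12)) + 164) = -449/(sqrt(14 - 26) + 164) = -449/(sqrt(-12) + 164) = -449/(2*I*sqrt(3) + 164) = -449/(164 + 2*I*sqrt(3))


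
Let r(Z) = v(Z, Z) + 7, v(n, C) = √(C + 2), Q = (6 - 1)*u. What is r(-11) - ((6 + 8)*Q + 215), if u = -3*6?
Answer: 1052 + 3*I ≈ 1052.0 + 3.0*I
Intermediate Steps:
u = -18
Q = -90 (Q = (6 - 1)*(-18) = 5*(-18) = -90)
v(n, C) = √(2 + C)
r(Z) = 7 + √(2 + Z) (r(Z) = √(2 + Z) + 7 = 7 + √(2 + Z))
r(-11) - ((6 + 8)*Q + 215) = (7 + √(2 - 11)) - ((6 + 8)*(-90) + 215) = (7 + √(-9)) - (14*(-90) + 215) = (7 + 3*I) - (-1260 + 215) = (7 + 3*I) - 1*(-1045) = (7 + 3*I) + 1045 = 1052 + 3*I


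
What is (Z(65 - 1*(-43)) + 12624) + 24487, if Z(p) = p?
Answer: 37219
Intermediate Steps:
(Z(65 - 1*(-43)) + 12624) + 24487 = ((65 - 1*(-43)) + 12624) + 24487 = ((65 + 43) + 12624) + 24487 = (108 + 12624) + 24487 = 12732 + 24487 = 37219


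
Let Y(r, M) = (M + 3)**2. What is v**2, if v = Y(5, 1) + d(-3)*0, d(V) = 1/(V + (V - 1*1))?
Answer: 256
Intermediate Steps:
Y(r, M) = (3 + M)**2
d(V) = 1/(-1 + 2*V) (d(V) = 1/(V + (V - 1)) = 1/(V + (-1 + V)) = 1/(-1 + 2*V))
v = 16 (v = (3 + 1)**2 + 0/(-1 + 2*(-3)) = 4**2 + 0/(-1 - 6) = 16 + 0/(-7) = 16 - 1/7*0 = 16 + 0 = 16)
v**2 = 16**2 = 256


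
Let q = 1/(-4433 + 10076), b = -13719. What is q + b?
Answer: -77416316/5643 ≈ -13719.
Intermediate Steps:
q = 1/5643 ≈ 0.00017721
q + b = 1/5643 - 13719 = -77416316/5643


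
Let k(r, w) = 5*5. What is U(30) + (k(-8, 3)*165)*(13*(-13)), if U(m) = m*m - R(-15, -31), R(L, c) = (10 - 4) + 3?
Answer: -696234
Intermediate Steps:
k(r, w) = 25
R(L, c) = 9 (R(L, c) = 6 + 3 = 9)
U(m) = -9 + m² (U(m) = m*m - 1*9 = m² - 9 = -9 + m²)
U(30) + (k(-8, 3)*165)*(13*(-13)) = (-9 + 30²) + (25*165)*(13*(-13)) = (-9 + 900) + 4125*(-169) = 891 - 697125 = -696234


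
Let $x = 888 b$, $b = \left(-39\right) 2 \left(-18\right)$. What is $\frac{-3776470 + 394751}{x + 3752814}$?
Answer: $- \frac{307429}{454506} \approx -0.6764$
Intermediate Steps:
$b = 1404$ ($b = \left(-78\right) \left(-18\right) = 1404$)
$x = 1246752$ ($x = 888 \cdot 1404 = 1246752$)
$\frac{-3776470 + 394751}{x + 3752814} = \frac{-3776470 + 394751}{1246752 + 3752814} = - \frac{3381719}{4999566} = \left(-3381719\right) \frac{1}{4999566} = - \frac{307429}{454506}$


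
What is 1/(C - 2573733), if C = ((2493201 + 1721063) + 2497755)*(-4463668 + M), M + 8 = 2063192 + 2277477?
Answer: -1/825627894866 ≈ -1.2112e-12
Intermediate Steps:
M = 4340661 (M = -8 + (2063192 + 2277477) = -8 + 4340669 = 4340661)
C = -825625321133 (C = ((2493201 + 1721063) + 2497755)*(-4463668 + 4340661) = (4214264 + 2497755)*(-123007) = 6712019*(-123007) = -825625321133)
1/(C - 2573733) = 1/(-825625321133 - 2573733) = 1/(-825627894866) = -1/825627894866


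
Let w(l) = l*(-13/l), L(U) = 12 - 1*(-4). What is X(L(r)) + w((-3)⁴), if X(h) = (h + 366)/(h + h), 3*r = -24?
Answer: -17/16 ≈ -1.0625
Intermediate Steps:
r = -8 (r = (⅓)*(-24) = -8)
L(U) = 16 (L(U) = 12 + 4 = 16)
X(h) = (366 + h)/(2*h) (X(h) = (366 + h)/((2*h)) = (366 + h)*(1/(2*h)) = (366 + h)/(2*h))
w(l) = -13
X(L(r)) + w((-3)⁴) = (½)*(366 + 16)/16 - 13 = (½)*(1/16)*382 - 13 = 191/16 - 13 = -17/16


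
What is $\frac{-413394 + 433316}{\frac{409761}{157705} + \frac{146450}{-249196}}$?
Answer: $\frac{55923124721140}{5643921779} \approx 9908.6$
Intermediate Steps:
$\frac{-413394 + 433316}{\frac{409761}{157705} + \frac{146450}{-249196}} = \frac{19922}{409761 \cdot \frac{1}{157705} + 146450 \left(- \frac{1}{249196}\right)} = \frac{19922}{\frac{409761}{157705} - \frac{73225}{124598}} = \frac{19922}{\frac{39507452453}{19649727590}} = 19922 \cdot \frac{19649727590}{39507452453} = \frac{55923124721140}{5643921779}$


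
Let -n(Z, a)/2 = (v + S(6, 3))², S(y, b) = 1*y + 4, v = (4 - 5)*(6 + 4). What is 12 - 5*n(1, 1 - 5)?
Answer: 12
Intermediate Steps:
v = -10 (v = -1*10 = -10)
S(y, b) = 4 + y (S(y, b) = y + 4 = 4 + y)
n(Z, a) = 0 (n(Z, a) = -2*(-10 + (4 + 6))² = -2*(-10 + 10)² = -2*0² = -2*0 = 0)
12 - 5*n(1, 1 - 5) = 12 - 5*0 = 12 + 0 = 12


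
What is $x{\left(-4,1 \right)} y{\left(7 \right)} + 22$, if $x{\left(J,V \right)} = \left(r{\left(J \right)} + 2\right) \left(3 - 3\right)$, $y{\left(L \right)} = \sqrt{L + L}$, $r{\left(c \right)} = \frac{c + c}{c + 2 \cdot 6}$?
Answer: $22$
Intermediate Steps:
$r{\left(c \right)} = \frac{2 c}{12 + c}$ ($r{\left(c \right)} = \frac{2 c}{c + 12} = \frac{2 c}{12 + c}$)
$y{\left(L \right)} = \sqrt{2} \sqrt{L}$ ($y{\left(L \right)} = \sqrt{2 L} = \sqrt{2} \sqrt{L}$)
$x{\left(J,V \right)} = 0$ ($x{\left(J,V \right)} = \left(\frac{2 J}{12 + J} + 2\right) \left(3 - 3\right) = \left(2 + \frac{2 J}{12 + J}\right) 0 = 0$)
$x{\left(-4,1 \right)} y{\left(7 \right)} + 22 = 0 \sqrt{2} \sqrt{7} + 22 = 0 \sqrt{14} + 22 = 0 + 22 = 22$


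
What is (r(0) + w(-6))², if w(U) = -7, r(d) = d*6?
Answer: 49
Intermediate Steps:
r(d) = 6*d
(r(0) + w(-6))² = (6*0 - 7)² = (0 - 7)² = (-7)² = 49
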